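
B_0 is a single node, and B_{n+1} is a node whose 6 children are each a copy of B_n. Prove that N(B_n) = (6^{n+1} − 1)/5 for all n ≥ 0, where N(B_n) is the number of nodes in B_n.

Base case: N(B_0) = 1, and (6^{0+1} − 1)/5 = 1.
Assume N(B_m) = (6^{m+1} − 1)/5.
Then N(B_{m+1}) = 1 + 6N(B_m) = 1 + 6·(6^{m+1} − 1)/5 = 1 + (6^{m+2} − 6)/5 = (5 + 6^{m+2} − 6)/5 = (6^{m+2} − 1)/5.
This completes the inductive step, so N(B_n) = (6^{n+1} − 1)/5 for all n ≥ 0.

N(B_n) = (6^{n+1} − 1)/5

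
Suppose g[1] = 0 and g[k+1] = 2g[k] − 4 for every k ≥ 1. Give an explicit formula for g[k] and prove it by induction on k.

Claim: g[k] = -2^{k+1} + 4.

Base case: g[1] = 0, and -2^{1+1} + 4 = -4 + 4 = 0.
Assume g[m] = -2^{m+1} + 4 for some m ≥ 1.
Then g[m+1] = 2g[m] − 4 = 2·(-2^{m+1} + 4) − 4 = -2^{m+2} + 8 − 4 = -2^{m+2} + 4.
By induction, g[k] = -2^{k+1} + 4 for all k ≥ 1.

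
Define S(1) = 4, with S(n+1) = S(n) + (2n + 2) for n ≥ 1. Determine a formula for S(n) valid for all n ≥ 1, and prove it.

Claim: S(n) = n^2 + n + 2.

Base case: S(1) = 4, and 1^2 + 1 + 2 = 4.
Assume S(r) = r^2 + r + 2.
Then S(r+1) = S(r) + (2r + 2) = (r^2 + r + 2) + (2r + 2) = r^2 + 3r + 4,
and (r+1)^2 + (r+1) + 2 = r^2 + 3r + 4.
This completes the inductive step, so S(n) = n^2 + n + 2 for all n ≥ 1.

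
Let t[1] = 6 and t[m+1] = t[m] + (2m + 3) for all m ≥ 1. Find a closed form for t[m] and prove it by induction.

Claim: t[m] = m^2 + 2m + 3.

Base case: t[1] = 6, and 1^2 + 2·1 + 3 = 6.
Assume t[r] = r^2 + 2r + 3.
Then t[r+1] = t[r] + (2r + 3) = (r^2 + 2r + 3) + (2r + 3) = r^2 + 4r + 6,
and (r+1)^2 + 2·(r+1) + 3 = r^2 + 4r + 6.
By induction, t[m] = m^2 + 2m + 3 for all m ≥ 1.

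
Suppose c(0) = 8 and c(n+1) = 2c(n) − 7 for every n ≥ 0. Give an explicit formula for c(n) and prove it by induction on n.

Claim: c(n) = 2^n + 7.

Base case: c(0) = 8, and 2^0 + 7 = 1 + 7 = 8.
Assume c(j) = 2^j + 7 for some j ≥ 0.
Then c(j+1) = 2c(j) − 7 = 2·(2^j + 7) − 7 = 2^{j+1} + 14 − 7 = 2^{j+1} + 7.
By induction, c(n) = 2^n + 7 for all n ≥ 0.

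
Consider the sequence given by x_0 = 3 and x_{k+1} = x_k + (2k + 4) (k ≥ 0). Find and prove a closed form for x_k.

Claim: x_k = k^2 + 3k + 3.

Base case: x_0 = 3, and 0^2 + 3·0 + 3 = 3.
Assume x_m = m^2 + 3m + 3.
Then x_{m+1} = x_m + (2m + 4) = (m^2 + 3m + 3) + (2m + 4) = m^2 + 5m + 7,
and (m+1)^2 + 3·(m+1) + 3 = m^2 + 5m + 7.
Hence x_k = k^2 + 3k + 3 for every k ≥ 0, by induction.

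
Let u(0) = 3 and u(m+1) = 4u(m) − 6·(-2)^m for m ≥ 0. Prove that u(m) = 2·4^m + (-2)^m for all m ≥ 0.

Base case: u(0) = 3, and 2·4^0 + (-2)^0 = 2 + 1 = 3.
Assume u(r) = 2·4^r + (-2)^r for some r ≥ 0.
Then u(r+1) = 4u(r) − 6·(-2)^r = 4·(2·4^r + (-2)^r) − 6·(-2)^r = 2·4^{r+1} + 4·(-2)^r − 6·(-2)^r = 2·4^{r+1} − 2·(-2)^r = 2·4^{r+1} + (-2)^{r+1}.
So the formula holds for r+1, and by induction u(m) = 2·4^m + (-2)^m for all m ≥ 0.

u(m) = 2·4^m + (-2)^m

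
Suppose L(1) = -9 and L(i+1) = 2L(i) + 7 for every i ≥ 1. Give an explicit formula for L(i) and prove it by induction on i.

Claim: L(i) = -2^i − 7.

Base case: L(1) = -9, and -2^1 − 7 = -2 − 7 = -9.
Assume L(k) = -2^k − 7 for some k ≥ 1.
Then L(k+1) = 2L(k) + 7 = 2·(-2^k − 7) + 7 = -2^{k+1} − 14 + 7 = -2^{k+1} − 7.
So the formula holds for k+1, and by induction L(i) = -2^i − 7 for all i ≥ 1.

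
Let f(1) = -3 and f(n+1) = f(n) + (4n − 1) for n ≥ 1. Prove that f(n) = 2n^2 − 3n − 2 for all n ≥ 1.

Base case: f(1) = -3, and 2·1^2 − 3·1 − 2 = -3.
Assume f(k) = 2k^2 − 3k − 2.
Then f(k+1) = f(k) + (4k − 1) = (2k^2 − 3k − 2) + (4k − 1) = 2k^2 + k − 3,
and 2·(k+1)^2 − 3·(k+1) − 2 = 2k^2 + k − 3.
Hence f(n) = 2n^2 − 3n − 2 for every n ≥ 1, by induction.

f(n) = 2n^2 − 3n − 2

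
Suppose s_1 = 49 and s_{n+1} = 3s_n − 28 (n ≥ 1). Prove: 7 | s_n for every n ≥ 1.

Base case: s_1 = 49 = 7·7, so 7 | s_1.
Assume 7 | s_j, so s_j = 7t for some integer t.
Then s_{j+1} = 3s_j − 28 = 3·(7t) − 28 = 7(3t − 4), so 7 | s_{j+1}.
Hence 7 | s_n for every n ≥ 1, by induction.

7 | s_n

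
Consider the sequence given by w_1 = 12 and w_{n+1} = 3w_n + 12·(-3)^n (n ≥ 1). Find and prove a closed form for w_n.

Claim: w_n = 2·3^n − 2·(-3)^n.

Base case: w_1 = 12, and 2·3^1 − 2·(-3)^1 = 6 + 6 = 12.
Assume w_k = 2·3^k − 2·(-3)^k for some k ≥ 1.
Then w_{k+1} = 3w_k + 12·(-3)^k = 3·(2·3^k − 2·(-3)^k) + 12·(-3)^k = 2·3^{k+1} − 6·(-3)^k + 12·(-3)^k = 2·3^{k+1} + 6·(-3)^k = 2·3^{k+1} − 2·(-3)^{k+1}.
By induction, w_n = 2·3^n − 2·(-3)^n for all n ≥ 1.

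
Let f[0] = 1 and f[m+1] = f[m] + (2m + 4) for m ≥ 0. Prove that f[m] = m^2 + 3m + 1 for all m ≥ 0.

Base case: f[0] = 1, and 0^2 + 3·0 + 1 = 1.
Assume f[r] = r^2 + 3r + 1.
Then f[r+1] = f[r] + (2r + 4) = (r^2 + 3r + 1) + (2r + 4) = r^2 + 5r + 5,
and (r+1)^2 + 3·(r+1) + 1 = r^2 + 5r + 5.
This completes the inductive step, so f[m] = m^2 + 3m + 1 for all m ≥ 0.

f[m] = m^2 + 3m + 1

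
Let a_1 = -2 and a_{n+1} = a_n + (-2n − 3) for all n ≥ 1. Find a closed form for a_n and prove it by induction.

Claim: a_n = -n^2 − 2n + 1.

Base case: a_1 = -2, and -1^2 − 2·1 + 1 = -2.
Assume a_k = -k^2 − 2k + 1.
Then a_{k+1} = a_k + (-2k − 3) = (-k^2 − 2k + 1) + (-2k − 3) = -k^2 − 4k − 2,
and -(k+1)^2 − 2·(k+1) + 1 = -k^2 − 4k − 2.
By induction, a_n = -n^2 − 2n + 1 for all n ≥ 1.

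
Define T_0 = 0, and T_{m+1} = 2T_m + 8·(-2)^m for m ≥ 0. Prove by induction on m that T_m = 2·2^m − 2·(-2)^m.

Base case: T_0 = 0, and 2·2^0 − 2·(-2)^0 = 2 − 2 = 0.
Assume T_k = 2·2^k − 2·(-2)^k for some k ≥ 0.
Then T_{k+1} = 2T_k + 8·(-2)^k = 2·(2·2^k − 2·(-2)^k) + 8·(-2)^k = 2·2^{k+1} − 4·(-2)^k + 8·(-2)^k = 2·2^{k+1} + 4·(-2)^k = 2·2^{k+1} − 2·(-2)^{k+1}.
By induction, T_m = 2·2^m − 2·(-2)^m for all m ≥ 0.

T_m = 2·2^m − 2·(-2)^m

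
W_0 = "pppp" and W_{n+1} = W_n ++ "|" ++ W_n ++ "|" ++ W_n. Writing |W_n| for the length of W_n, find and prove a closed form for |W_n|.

Claim: |W_n| = 5·3^n − 1.

Base case: |W_0| = 4, and 5·3^0 − 1 = 4.
Assume |W_m| = 5·3^m − 1.
Then |W_{m+1}| = 3|W_m| + 2 = 3(5·3^m − 1) + 2 = 5·3^{m+1} − 3 + 2 = 5·3^{m+1} − 1.
By induction, |W_n| = 5·3^n − 1 for all n ≥ 0.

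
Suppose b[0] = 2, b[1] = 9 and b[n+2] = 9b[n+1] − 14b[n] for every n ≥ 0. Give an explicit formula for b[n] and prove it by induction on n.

Claim: b[n] = 7^n + 2^n.

Base cases: b[0] = 2 and 7^0 + 2^0 = 2; b[1] = 9 and 7^1 + 2^1 = 9.
Assume b[j] = 7^j + 2^j for all 0 ≤ j ≤ k, where k ≥ 1.
Then b[k+1] = 9b[k] − 14b[k−1] = 9·(7^k + 2^k) − 14·(7^{k−1} + 2^{k−1}) = (9·7 − 14)7^{k−1} + (9·2 − 14)2^{k−1} = 49·7^{k−1} + 4·2^{k−1} = 7^{k+1} + 2^{k+1}.
Hence b[n] = 7^n + 2^n for every n ≥ 0, by strong induction.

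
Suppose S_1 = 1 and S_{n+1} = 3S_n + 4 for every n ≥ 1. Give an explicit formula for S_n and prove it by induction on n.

Claim: S_n = 3^n − 2.

Base case: S_1 = 1, and 3^1 − 2 = 3 − 2 = 1.
Assume S_r = 3^r − 2 for some r ≥ 1.
Then S_{r+1} = 3S_r + 4 = 3·(3^r − 2) + 4 = 3^{r+1} − 6 + 4 = 3^{r+1} − 2.
This completes the inductive step, so S_n = 3^n − 2 for all n ≥ 1.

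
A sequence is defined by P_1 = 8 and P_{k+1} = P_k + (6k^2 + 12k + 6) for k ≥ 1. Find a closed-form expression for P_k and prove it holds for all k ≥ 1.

Claim: P_k = 2k^3 + 3k^2 + k + 2.

Base case: P_1 = 8, and 2·1^3 + 3·1^2 + 1 + 2 = 8.
Assume P_j = 2j^3 + 3j^2 + j + 2.
Then P_{j+1} = P_j + (6j^2 + 12j + 6) = (2j^3 + 3j^2 + j + 2) + (6j^2 + 12j + 6) = 2j^3 + 9j^2 + 13j + 8,
and 2·(j+1)^3 + 3·(j+1)^2 + (j+1) + 2 = 2j^3 + 9j^2 + 13j + 8.
Hence P_k = 2k^3 + 3k^2 + k + 2 for every k ≥ 1, by induction.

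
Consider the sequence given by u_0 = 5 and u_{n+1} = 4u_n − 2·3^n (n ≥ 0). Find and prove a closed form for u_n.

Claim: u_n = 3·4^n + 2·3^n.

Base case: u_0 = 5, and 3·4^0 + 2·3^0 = 3 + 2 = 5.
Assume u_j = 3·4^j + 2·3^j for some j ≥ 0.
Then u_{j+1} = 4u_j − 2·3^j = 4·(3·4^j + 2·3^j) − 2·3^j = 3·4^{j+1} + 8·3^j − 2·3^j = 3·4^{j+1} + 6·3^j = 3·4^{j+1} + 2·3^{j+1}.
So the formula holds for j+1, and by induction u_n = 3·4^n + 2·3^n for all n ≥ 0.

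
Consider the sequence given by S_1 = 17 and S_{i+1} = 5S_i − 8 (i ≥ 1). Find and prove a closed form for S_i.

Claim: S_i = 3·5^i + 2.

Base case: S_1 = 17, and 3·5^1 + 2 = 15 + 2 = 17.
Assume S_m = 3·5^m + 2 for some m ≥ 1.
Then S_{m+1} = 5S_m − 8 = 5·(3·5^m + 2) − 8 = 15·5^m + 10 − 8 = 3·5^{m+1} + 2.
This completes the inductive step, so S_i = 3·5^i + 2 for all i ≥ 1.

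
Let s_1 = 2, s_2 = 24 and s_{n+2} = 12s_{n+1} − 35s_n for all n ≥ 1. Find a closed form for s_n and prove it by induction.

Claim: s_n = 7^n − 5^n.

Base cases: s_1 = 2 and 7^1 − 5^1 = 2; s_2 = 24 and 7^2 − 5^2 = 24.
Assume s_j = 7^j − 5^j for all 1 ≤ j ≤ m, where m ≥ 2.
Then s_{m+1} = 12s_m − 35s_{m−1} = 12·(7^m − 5^m) − 35·(7^{m−1} − 5^{m−1}) = (12·7 − 35)7^{m−1} − (12·5 − 35)5^{m−1} = 49·7^{m−1} − 25·5^{m−1} = 7^{m+1} − 5^{m+1}.
So the formula holds for m+1, and by strong induction s_n = 7^n − 5^n for all n ≥ 1.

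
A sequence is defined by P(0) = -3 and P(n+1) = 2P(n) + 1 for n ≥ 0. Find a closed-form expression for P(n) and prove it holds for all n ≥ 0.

Claim: P(n) = -2^{n+1} − 1.

Base case: P(0) = -3, and -2^{0+1} − 1 = -2 − 1 = -3.
Assume P(m) = -2^{m+1} − 1 for some m ≥ 0.
Then P(m+1) = 2P(m) + 1 = 2·(-2^{m+1} − 1) + 1 = -2^{m+2} − 2 + 1 = -2^{m+2} − 1.
So the formula holds for m+1, and by induction P(n) = -2^{n+1} − 1 for all n ≥ 0.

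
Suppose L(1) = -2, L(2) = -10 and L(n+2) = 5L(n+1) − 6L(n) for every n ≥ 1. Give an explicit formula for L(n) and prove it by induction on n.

Claim: L(n) = 2·2^n − 2·3^n.

Base cases: L(1) = -2 and 2·2^1 − 2·3^1 = -2; L(2) = -10 and 2·2^2 − 2·3^2 = -10.
Assume L(j) = 2·2^j − 2·3^j for all 1 ≤ j ≤ m, where m ≥ 2.
Then L(m+1) = 5L(m) − 6L(m−1) = 5·(2·2^m − 2·3^m) − 6·(2·2^{m−1} − 2·3^{m−1}) = 2·(5·2 − 6)2^{m−1} − 2·(5·3 − 6)3^{m−1} = 8·2^{m−1} − 18·3^{m−1} = 2·2^{m+1} − 2·3^{m+1}.
Hence L(n) = 2·2^n − 2·3^n for every n ≥ 1, by strong induction.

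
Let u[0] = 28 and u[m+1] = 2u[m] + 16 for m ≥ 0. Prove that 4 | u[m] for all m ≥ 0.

Base case: u[0] = 28 = 4·7, so 4 | u[0].
Assume 4 | u[j], so u[j] = 4t for some integer t.
Then u[j+1] = 2u[j] + 16 = 2·(4t) + 16 = 4(2t + 4), so 4 | u[j+1].
So the property holds for j+1, and by induction 4 | u[m] for all m ≥ 0.

4 | u[m]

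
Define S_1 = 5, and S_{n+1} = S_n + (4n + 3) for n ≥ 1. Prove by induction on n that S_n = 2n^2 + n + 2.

Base case: S_1 = 5, and 2·1^2 + 1 + 2 = 5.
Assume S_m = 2m^2 + m + 2.
Then S_{m+1} = S_m + (4m + 3) = (2m^2 + m + 2) + (4m + 3) = 2m^2 + 5m + 5,
and 2·(m+1)^2 + (m+1) + 2 = 2m^2 + 5m + 5.
Hence S_n = 2n^2 + n + 2 for every n ≥ 1, by induction.

S_n = 2n^2 + n + 2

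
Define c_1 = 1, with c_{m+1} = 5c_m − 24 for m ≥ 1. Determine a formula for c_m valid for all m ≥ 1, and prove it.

Claim: c_m = -5^m + 6.

Base case: c_1 = 1, and -5^1 + 6 = -5 + 6 = 1.
Assume c_r = -5^r + 6 for some r ≥ 1.
Then c_{r+1} = 5c_r − 24 = 5·(-5^r + 6) − 24 = -5^{r+1} + 30 − 24 = -5^{r+1} + 6.
So the formula holds for r+1, and by induction c_m = -5^m + 6 for all m ≥ 1.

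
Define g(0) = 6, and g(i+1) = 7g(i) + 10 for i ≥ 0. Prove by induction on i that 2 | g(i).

Base case: g(0) = 6 = 2·3, so 2 | g(0).
Assume 2 | g(r), so g(r) = 2t for some integer t.
Then g(r+1) = 7g(r) + 10 = 7·(2t) + 10 = 2(7t + 5), so 2 | g(r+1).
So the property holds for r+1, and by induction 2 | g(i) for all i ≥ 0.

2 | g(i)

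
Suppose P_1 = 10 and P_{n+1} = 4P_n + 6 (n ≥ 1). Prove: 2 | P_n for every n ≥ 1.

Base case: P_1 = 10 = 2·5, so 2 | P_1.
Assume 2 | P_j, so P_j = 2t for some integer t.
Then P_{j+1} = 4P_j + 6 = 4·(2t) + 6 = 2(4t + 3), so 2 | P_{j+1}.
This completes the inductive step, so 2 | P_n for all n ≥ 1.

2 | P_n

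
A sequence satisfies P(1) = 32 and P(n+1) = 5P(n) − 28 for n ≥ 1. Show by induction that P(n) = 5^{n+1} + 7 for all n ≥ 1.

Base case: P(1) = 32, and 5^{1+1} + 7 = 25 + 7 = 32.
Assume P(r) = 5^{r+1} + 7 for some r ≥ 1.
Then P(r+1) = 5P(r) − 28 = 5·(5^{r+1} + 7) − 28 = 5^{r+2} + 35 − 28 = 5^{r+2} + 7.
This completes the inductive step, so P(n) = 5^{n+1} + 7 for all n ≥ 1.

P(n) = 5^{n+1} + 7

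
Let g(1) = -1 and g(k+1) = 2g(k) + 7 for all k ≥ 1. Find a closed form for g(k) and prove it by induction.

Claim: g(k) = 3·2^k − 7.

Base case: g(1) = -1, and 3·2^1 − 7 = 6 − 7 = -1.
Assume g(r) = 3·2^r − 7 for some r ≥ 1.
Then g(r+1) = 2g(r) + 7 = 2·(3·2^r − 7) + 7 = 6·2^r − 14 + 7 = 3·2^{r+1} − 7.
So the formula holds for r+1, and by induction g(k) = 3·2^k − 7 for all k ≥ 1.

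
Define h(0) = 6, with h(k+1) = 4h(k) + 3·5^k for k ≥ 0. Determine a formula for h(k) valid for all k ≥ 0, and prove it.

Claim: h(k) = 3·4^k + 3·5^k.

Base case: h(0) = 6, and 3·4^0 + 3·5^0 = 3 + 3 = 6.
Assume h(r) = 3·4^r + 3·5^r for some r ≥ 0.
Then h(r+1) = 4h(r) + 3·5^r = 4·(3·4^r + 3·5^r) + 3·5^r = 3·4^{r+1} + 12·5^r + 3·5^r = 3·4^{r+1} + 15·5^r = 3·4^{r+1} + 3·5^{r+1}.
This completes the inductive step, so h(k) = 3·4^k + 3·5^k for all k ≥ 0.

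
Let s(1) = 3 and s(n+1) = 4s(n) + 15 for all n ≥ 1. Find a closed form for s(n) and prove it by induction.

Claim: s(n) = 2·4^n − 5.

Base case: s(1) = 3, and 2·4^1 − 5 = 8 − 5 = 3.
Assume s(k) = 2·4^k − 5 for some k ≥ 1.
Then s(k+1) = 4s(k) + 15 = 4·(2·4^k − 5) + 15 = 8·4^k − 20 + 15 = 2·4^{k+1} − 5.
Hence s(n) = 2·4^n − 5 for every n ≥ 1, by induction.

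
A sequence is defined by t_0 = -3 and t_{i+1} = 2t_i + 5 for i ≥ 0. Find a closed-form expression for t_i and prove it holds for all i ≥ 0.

Claim: t_i = 2^{i+1} − 5.

Base case: t_0 = -3, and 2^{0+1} − 5 = 2 − 5 = -3.
Assume t_r = 2^{r+1} − 5 for some r ≥ 0.
Then t_{r+1} = 2t_r + 5 = 2·(2^{r+1} − 5) + 5 = 2^{r+2} − 10 + 5 = 2^{r+2} − 5.
This completes the inductive step, so t_i = 2^{i+1} − 5 for all i ≥ 0.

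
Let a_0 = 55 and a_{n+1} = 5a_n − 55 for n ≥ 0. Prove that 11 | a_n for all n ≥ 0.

Base case: a_0 = 55 = 11·5, so 11 | a_0.
Assume 11 | a_m, so a_m = 11t for some integer t.
Then a_{m+1} = 5a_m − 55 = 5·(11t) − 55 = 11(5t − 5), so 11 | a_{m+1}.
By induction, 11 | a_n for all n ≥ 0.

11 | a_n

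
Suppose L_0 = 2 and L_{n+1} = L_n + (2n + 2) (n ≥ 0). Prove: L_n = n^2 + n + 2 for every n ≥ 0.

Base case: L_0 = 2, and 0^2 + 0 + 2 = 2.
Assume L_r = r^2 + r + 2.
Then L_{r+1} = L_r + (2r + 2) = (r^2 + r + 2) + (2r + 2) = r^2 + 3r + 4,
and (r+1)^2 + (r+1) + 2 = r^2 + 3r + 4.
This completes the inductive step, so L_n = n^2 + n + 2 for all n ≥ 0.

L_n = n^2 + n + 2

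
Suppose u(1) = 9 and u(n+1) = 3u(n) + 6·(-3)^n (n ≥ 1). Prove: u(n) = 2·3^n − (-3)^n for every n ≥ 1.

Base case: u(1) = 9, and 2·3^1 − (-3)^1 = 6 + 3 = 9.
Assume u(m) = 2·3^m − (-3)^m for some m ≥ 1.
Then u(m+1) = 3u(m) + 6·(-3)^m = 3·(2·3^m − (-3)^m) + 6·(-3)^m = 2·3^{m+1} − 3·(-3)^m + 6·(-3)^m = 2·3^{m+1} + 3·(-3)^m = 2·3^{m+1} − (-3)^{m+1}.
So the formula holds for m+1, and by induction u(n) = 2·3^n − (-3)^n for all n ≥ 1.

u(n) = 2·3^n − (-3)^n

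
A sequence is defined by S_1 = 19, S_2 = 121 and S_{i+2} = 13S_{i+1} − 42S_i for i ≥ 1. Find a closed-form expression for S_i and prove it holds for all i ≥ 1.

Claim: S_i = 2·6^i + 7^i.

Base cases: S_1 = 19 and 2·6^1 + 7^1 = 19; S_2 = 121 and 2·6^2 + 7^2 = 121.
Assume S_t = 2·6^t + 7^t for all 1 ≤ t ≤ j, where j ≥ 2.
Then S_{j+1} = 13S_j − 42S_{j−1} = 13·(2·6^j + 7^j) − 42·(2·6^{j−1} + 7^{j−1}) = 2·(13·6 − 42)6^{j−1} + (13·7 − 42)7^{j−1} = 72·6^{j−1} + 49·7^{j−1} = 2·6^{j+1} + 7^{j+1}.
Hence S_i = 2·6^i + 7^i for every i ≥ 1, by strong induction.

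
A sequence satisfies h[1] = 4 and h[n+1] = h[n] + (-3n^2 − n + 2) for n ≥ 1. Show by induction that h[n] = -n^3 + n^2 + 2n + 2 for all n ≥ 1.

Base case: h[1] = 4, and -1^3 + 1^2 + 2·1 + 2 = 4.
Assume h[r] = -r^3 + r^2 + 2r + 2.
Then h[r+1] = h[r] + (-3r^2 − r + 2) = (-r^3 + r^2 + 2r + 2) + (-3r^2 − r + 2) = -r^3 − 2r^2 + r + 4,
and -(r+1)^3 + (r+1)^2 + 2·(r+1) + 2 = -r^3 − 2r^2 + r + 4.
By induction, h[n] = -n^3 + n^2 + 2n + 2 for all n ≥ 1.

h[n] = -n^3 + n^2 + 2n + 2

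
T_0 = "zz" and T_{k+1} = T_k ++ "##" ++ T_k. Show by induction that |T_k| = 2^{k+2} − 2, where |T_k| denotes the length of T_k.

Base case: |T_0| = 2, and 2^{0+2} − 2 = 2.
Assume |T_j| = 2^{j+2} − 2.
Then |T_{j+1}| = |T_j| + 2 + |T_j| = 2|T_j| + 2 = 2(2^{j+2} − 2) + 2 = 2^{j+3} − 4 + 2 = 2^{j+3} − 2.
Hence |T_k| = 2^{k+2} − 2 for every k ≥ 0, by induction.

|T_k| = 2^{k+2} − 2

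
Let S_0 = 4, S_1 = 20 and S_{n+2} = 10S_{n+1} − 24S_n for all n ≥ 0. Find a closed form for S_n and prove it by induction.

Claim: S_n = 2·4^n + 2·6^n.

Base cases: S_0 = 4 and 2·4^0 + 2·6^0 = 4; S_1 = 20 and 2·4^1 + 2·6^1 = 20.
Assume S_j = 2·4^j + 2·6^j for all 0 ≤ j ≤ k, where k ≥ 1.
Then S_{k+1} = 10S_k − 24S_{k−1} = 10·(2·4^k + 2·6^k) − 24·(2·4^{k−1} + 2·6^{k−1}) = 2·(10·4 − 24)4^{k−1} + 2·(10·6 − 24)6^{k−1} = 32·4^{k−1} + 72·6^{k−1} = 2·4^{k+1} + 2·6^{k+1}.
Hence S_n = 2·4^n + 2·6^n for every n ≥ 0, by strong induction.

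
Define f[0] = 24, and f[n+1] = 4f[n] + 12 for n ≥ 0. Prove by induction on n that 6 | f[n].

Base case: f[0] = 24 = 6·4, so 6 | f[0].
Assume 6 | f[r], so f[r] = 6t for some integer t.
Then f[r+1] = 4f[r] + 12 = 4·(6t) + 12 = 6(4t + 2), so 6 | f[r+1].
By induction, 6 | f[n] for all n ≥ 0.

6 | f[n]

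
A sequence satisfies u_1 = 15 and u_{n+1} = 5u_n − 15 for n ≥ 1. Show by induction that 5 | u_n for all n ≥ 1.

Base case: u_1 = 15 = 5·3, so 5 | u_1.
Assume 5 | u_k, so u_k = 5t for some integer t.
Then u_{k+1} = 5u_k − 15 = 5·(5t) − 15 = 5(5t − 3), so 5 | u_{k+1}.
This completes the inductive step, so 5 | u_n for all n ≥ 1.

5 | u_n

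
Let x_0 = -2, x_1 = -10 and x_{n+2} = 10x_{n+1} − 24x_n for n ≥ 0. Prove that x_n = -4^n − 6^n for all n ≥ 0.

Base cases: x_0 = -2 and -4^0 − 6^0 = -2; x_1 = -10 and -4^1 − 6^1 = -10.
Assume x_j = -4^j − 6^j for all 0 ≤ j ≤ m, where m ≥ 1.
Then x_{m+1} = 10x_m − 24x_{m−1} = 10·(-4^m − 6^m) − 24·(-4^{m−1} − 6^{m−1}) = -(10·4 − 24)4^{m−1} − (10·6 − 24)6^{m−1} = -16·4^{m−1} − 36·6^{m−1} = -4^{m+1} − 6^{m+1}.
So the formula holds for m+1, and by strong induction x_n = -4^n − 6^n for all n ≥ 0.

x_n = -4^n − 6^n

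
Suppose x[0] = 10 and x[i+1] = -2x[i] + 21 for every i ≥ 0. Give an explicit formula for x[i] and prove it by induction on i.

Claim: x[i] = 3·(-2)^i + 7.

Base case: x[0] = 10, and 3·(-2)^0 + 7 = 3 + 7 = 10.
Assume x[r] = 3·(-2)^r + 7 for some r ≥ 0.
Then x[r+1] = -2x[r] + 21 = -2·(3·(-2)^r + 7) + 21 = -6·(-2)^r − 14 + 21 = 3·(-2)^{r+1} + 7.
Hence x[i] = 3·(-2)^i + 7 for every i ≥ 0, by induction.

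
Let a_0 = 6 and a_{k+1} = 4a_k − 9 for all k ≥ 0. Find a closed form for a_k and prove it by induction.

Claim: a_k = 3·4^k + 3.

Base case: a_0 = 6, and 3·4^0 + 3 = 3 + 3 = 6.
Assume a_m = 3·4^m + 3 for some m ≥ 0.
Then a_{m+1} = 4a_m − 9 = 4·(3·4^m + 3) − 9 = 12·4^m + 12 − 9 = 3·4^{m+1} + 3.
Hence a_k = 3·4^k + 3 for every k ≥ 0, by induction.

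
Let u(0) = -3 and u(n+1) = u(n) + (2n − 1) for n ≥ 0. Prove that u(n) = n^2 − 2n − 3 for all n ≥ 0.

Base case: u(0) = -3, and 0^2 − 2·0 − 3 = -3.
Assume u(r) = r^2 − 2r − 3.
Then u(r+1) = u(r) + (2r − 1) = (r^2 − 2r − 3) + (2r − 1) = r^2 − 4,
and (r+1)^2 − 2·(r+1) − 3 = r^2 − 4.
This completes the inductive step, so u(n) = n^2 − 2n − 3 for all n ≥ 0.

u(n) = n^2 − 2n − 3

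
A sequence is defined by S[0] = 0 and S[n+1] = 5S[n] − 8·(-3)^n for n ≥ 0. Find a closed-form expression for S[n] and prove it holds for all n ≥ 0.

Claim: S[n] = -5^n + (-3)^n.

Base case: S[0] = 0, and -5^0 + (-3)^0 = -1 + 1 = 0.
Assume S[r] = -5^r + (-3)^r for some r ≥ 0.
Then S[r+1] = 5S[r] − 8·(-3)^r = 5·(-5^r + (-3)^r) − 8·(-3)^r = -5^{r+1} + 5·(-3)^r − 8·(-3)^r = -5^{r+1} − 3·(-3)^r = -5^{r+1} + (-3)^{r+1}.
Hence S[n] = -5^n + (-3)^n for every n ≥ 0, by induction.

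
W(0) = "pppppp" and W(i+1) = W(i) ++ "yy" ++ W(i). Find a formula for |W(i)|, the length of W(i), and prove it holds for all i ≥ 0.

Claim: |W(i)| = 2^{i+3} − 2.

Base case: |W(0)| = 6, and 2^{0+3} − 2 = 6.
Assume |W(r)| = 2^{r+3} − 2.
Then |W(r+1)| = |W(r)| + 2 + |W(r)| = 2|W(r)| + 2 = 2(2^{r+3} − 2) + 2 = 2^{r+1+3} − 4 + 2 = 2^{r+1+3} − 2.
This completes the inductive step, so |W(i)| = 2^{i+3} − 2 for all i ≥ 0.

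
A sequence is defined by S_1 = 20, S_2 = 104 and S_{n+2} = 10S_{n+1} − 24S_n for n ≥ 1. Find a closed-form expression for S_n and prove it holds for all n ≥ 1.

Claim: S_n = 2·6^n + 2·4^n.

Base cases: S_1 = 20 and 2·6^1 + 2·4^1 = 20; S_2 = 104 and 2·6^2 + 2·4^2 = 104.
Assume S_j = 2·6^j + 2·4^j for all 1 ≤ j ≤ r, where r ≥ 2.
Then S_{r+1} = 10S_r − 24S_{r−1} = 10·(2·6^r + 2·4^r) − 24·(2·6^{r−1} + 2·4^{r−1}) = 2·(10·6 − 24)6^{r−1} + 2·(10·4 − 24)4^{r−1} = 72·6^{r−1} + 32·4^{r−1} = 2·6^{r+1} + 2·4^{r+1}.
So the formula holds for r+1, and by strong induction S_n = 2·6^n + 2·4^n for all n ≥ 1.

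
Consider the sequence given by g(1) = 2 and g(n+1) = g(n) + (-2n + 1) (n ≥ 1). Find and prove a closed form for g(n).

Claim: g(n) = -n^2 + 2n + 1.

Base case: g(1) = 2, and -1^2 + 2·1 + 1 = 2.
Assume g(m) = -m^2 + 2m + 1.
Then g(m+1) = g(m) + (-2m + 1) = (-m^2 + 2m + 1) + (-2m + 1) = -m^2 + 2,
and -(m+1)^2 + 2·(m+1) + 1 = -m^2 + 2.
Hence g(n) = -n^2 + 2n + 1 for every n ≥ 1, by induction.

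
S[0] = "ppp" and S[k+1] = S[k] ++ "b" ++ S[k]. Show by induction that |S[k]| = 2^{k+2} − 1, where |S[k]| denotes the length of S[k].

Base case: |S[0]| = 3, and 2^{0+2} − 1 = 3.
Assume |S[j]| = 2^{j+2} − 1.
Then |S[j+1]| = |S[j]| + 1 + |S[j]| = 2|S[j]| + 1 = 2(2^{j+2} − 1) + 1 = 2^{j+3} − 2 + 1 = 2^{j+3} − 1.
Hence |S[k]| = 2^{k+2} − 1 for every k ≥ 0, by induction.

|S[k]| = 2^{k+2} − 1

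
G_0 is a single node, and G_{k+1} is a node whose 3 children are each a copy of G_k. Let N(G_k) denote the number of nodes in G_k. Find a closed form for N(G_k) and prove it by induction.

Claim: N(G_k) = (3^{k+1} − 1)/2.

Base case: N(G_0) = 1, and (3^{0+1} − 1)/2 = 1.
Assume N(G_m) = (3^{m+1} − 1)/2.
Then N(G_{m+1}) = 1 + 3N(G_m) = 1 + 3·(3^{m+1} − 1)/2 = 1 + (3^{m+2} − 3)/2 = (2 + 3^{m+2} − 3)/2 = (3^{m+2} − 1)/2.
So the formula holds for m+1, and by induction N(G_k) = (3^{k+1} − 1)/2 for all k ≥ 0.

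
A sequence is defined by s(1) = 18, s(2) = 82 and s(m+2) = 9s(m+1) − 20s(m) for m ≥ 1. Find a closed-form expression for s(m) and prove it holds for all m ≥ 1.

Claim: s(m) = 2·5^m + 2·4^m.

Base cases: s(1) = 18 and 2·5^1 + 2·4^1 = 18; s(2) = 82 and 2·5^2 + 2·4^2 = 82.
Assume s(j) = 2·5^j + 2·4^j for all 1 ≤ j ≤ r, where r ≥ 2.
Then s(r+1) = 9s(r) − 20s(r−1) = 9·(2·5^r + 2·4^r) − 20·(2·5^{r−1} + 2·4^{r−1}) = 2·(9·5 − 20)5^{r−1} + 2·(9·4 − 20)4^{r−1} = 50·5^{r−1} + 32·4^{r−1} = 2·5^{r+1} + 2·4^{r+1}.
This completes the inductive step, so s(m) = 2·5^m + 2·4^m for all m ≥ 1.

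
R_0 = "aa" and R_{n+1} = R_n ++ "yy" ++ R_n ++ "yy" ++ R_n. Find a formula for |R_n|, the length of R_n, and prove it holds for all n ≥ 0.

Claim: |R_n| = 4·3^n − 2.

Base case: |R_0| = 2, and 4·3^0 − 2 = 2.
Assume |R_r| = 4·3^r − 2.
Then |R_{r+1}| = 3|R_r| + 4 = 3(4·3^r − 2) + 4 = 4·3^{r+1} − 6 + 4 = 4·3^{r+1} − 2.
By induction, |R_n| = 4·3^n − 2 for all n ≥ 0.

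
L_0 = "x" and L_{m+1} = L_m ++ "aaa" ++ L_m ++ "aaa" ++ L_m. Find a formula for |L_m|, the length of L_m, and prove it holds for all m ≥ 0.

Claim: |L_m| = 4·3^m − 3.

Base case: |L_0| = 1, and 4·3^0 − 3 = 1.
Assume |L_j| = 4·3^j − 3.
Then |L_{j+1}| = 3|L_j| + 6 = 3(4·3^j − 3) + 6 = 4·3^{j+1} − 9 + 6 = 4·3^{j+1} − 3.
So the formula holds for j+1, and by induction |L_m| = 4·3^m − 3 for all m ≥ 0.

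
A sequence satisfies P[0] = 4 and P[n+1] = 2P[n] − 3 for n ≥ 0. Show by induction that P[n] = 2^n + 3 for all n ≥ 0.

Base case: P[0] = 4, and 2^0 + 3 = 1 + 3 = 4.
Assume P[k] = 2^k + 3 for some k ≥ 0.
Then P[k+1] = 2P[k] − 3 = 2·(2^k + 3) − 3 = 2^{k+1} + 6 − 3 = 2^{k+1} + 3.
By induction, P[n] = 2^n + 3 for all n ≥ 0.

P[n] = 2^n + 3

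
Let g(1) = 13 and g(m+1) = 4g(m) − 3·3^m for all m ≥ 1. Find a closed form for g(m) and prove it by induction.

Claim: g(m) = 4^m + 3·3^m.

Base case: g(1) = 13, and 4^1 + 3·3^1 = 4 + 9 = 13.
Assume g(r) = 4^r + 3·3^r for some r ≥ 1.
Then g(r+1) = 4g(r) − 3·3^r = 4·(4^r + 3·3^r) − 3·3^r = 4^{r+1} + 12·3^r − 3·3^r = 4^{r+1} + 9·3^r = 4^{r+1} + 3·3^{r+1}.
Hence g(m) = 4^m + 3·3^m for every m ≥ 1, by induction.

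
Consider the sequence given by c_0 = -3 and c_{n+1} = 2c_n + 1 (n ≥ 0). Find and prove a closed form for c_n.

Claim: c_n = -2^{n+1} − 1.

Base case: c_0 = -3, and -2^{0+1} − 1 = -2 − 1 = -3.
Assume c_m = -2^{m+1} − 1 for some m ≥ 0.
Then c_{m+1} = 2c_m + 1 = 2·(-2^{m+1} − 1) + 1 = -2^{m+2} − 2 + 1 = -2^{m+2} − 1.
By induction, c_n = -2^{n+1} − 1 for all n ≥ 0.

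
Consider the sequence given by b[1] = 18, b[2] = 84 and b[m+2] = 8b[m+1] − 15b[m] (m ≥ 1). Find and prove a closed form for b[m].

Claim: b[m] = 3·5^m + 3^m.

Base cases: b[1] = 18 and 3·5^1 + 3^1 = 18; b[2] = 84 and 3·5^2 + 3^2 = 84.
Assume b[i] = 3·5^i + 3^i for all 1 ≤ i ≤ j, where j ≥ 2.
Then b[j+1] = 8b[j] − 15b[j−1] = 8·(3·5^j + 3^j) − 15·(3·5^{j−1} + 3^{j−1}) = 3·(8·5 − 15)5^{j−1} + (8·3 − 15)3^{j−1} = 75·5^{j−1} + 9·3^{j−1} = 3·5^{j+1} + 3^{j+1}.
Hence b[m] = 3·5^m + 3^m for every m ≥ 1, by strong induction.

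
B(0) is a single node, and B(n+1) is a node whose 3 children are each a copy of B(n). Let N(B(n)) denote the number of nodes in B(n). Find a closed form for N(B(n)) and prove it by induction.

Claim: N(B(n)) = (3^{n+1} − 1)/2.

Base case: N(B(0)) = 1, and (3^{0+1} − 1)/2 = 1.
Assume N(B(r)) = (3^{r+1} − 1)/2.
Then N(B(r+1)) = 1 + 3N(B(r)) = 1 + 3·(3^{r+1} − 1)/2 = 1 + (3^{r+2} − 3)/2 = (2 + 3^{r+2} − 3)/2 = (3^{r+2} − 1)/2.
This completes the inductive step, so N(B(n)) = (3^{n+1} − 1)/2 for all n ≥ 0.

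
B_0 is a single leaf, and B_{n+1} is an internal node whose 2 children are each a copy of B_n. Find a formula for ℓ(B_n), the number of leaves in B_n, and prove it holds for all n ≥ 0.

Claim: ℓ(B_n) = 2^n.

Base case: ℓ(B_0) = 1, and 2^0 = 1.
Assume ℓ(B_k) = 2^k.
Then ℓ(B_{k+1}) = 2·ℓ(B_k) = 2·2^k = 2^{k+1}.
By induction, ℓ(B_n) = 2^n for all n ≥ 0.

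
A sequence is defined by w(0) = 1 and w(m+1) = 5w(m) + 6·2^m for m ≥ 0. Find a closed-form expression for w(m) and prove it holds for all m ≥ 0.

Claim: w(m) = 3·5^m − 2·2^m.

Base case: w(0) = 1, and 3·5^0 − 2·2^0 = 3 − 2 = 1.
Assume w(k) = 3·5^k − 2·2^k for some k ≥ 0.
Then w(k+1) = 5w(k) + 6·2^k = 5·(3·5^k − 2·2^k) + 6·2^k = 3·5^{k+1} − 10·2^k + 6·2^k = 3·5^{k+1} − 4·2^k = 3·5^{k+1} − 2·2^{k+1}.
Hence w(m) = 3·5^m − 2·2^m for every m ≥ 0, by induction.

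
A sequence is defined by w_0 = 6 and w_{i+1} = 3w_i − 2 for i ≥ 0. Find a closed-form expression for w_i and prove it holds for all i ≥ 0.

Claim: w_i = 5·3^i + 1.

Base case: w_0 = 6, and 5·3^0 + 1 = 5 + 1 = 6.
Assume w_j = 5·3^j + 1 for some j ≥ 0.
Then w_{j+1} = 3w_j − 2 = 3·(5·3^j + 1) − 2 = 15·3^j + 3 − 2 = 5·3^{j+1} + 1.
By induction, w_i = 5·3^i + 1 for all i ≥ 0.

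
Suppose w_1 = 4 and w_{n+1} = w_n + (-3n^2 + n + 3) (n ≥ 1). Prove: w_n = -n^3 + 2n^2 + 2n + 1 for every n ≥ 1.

Base case: w_1 = 4, and -1^3 + 2·1^2 + 2·1 + 1 = 4.
Assume w_r = -r^3 + 2r^2 + 2r + 1.
Then w_{r+1} = w_r + (-3r^2 + r + 3) = (-r^3 + 2r^2 + 2r + 1) + (-3r^2 + r + 3) = -r^3 − r^2 + 3r + 4,
and -(r+1)^3 + 2·(r+1)^2 + 2·(r+1) + 1 = -r^3 − r^2 + 3r + 4.
By induction, w_n = -n^3 + 2n^2 + 2n + 1 for all n ≥ 1.

w_n = -n^3 + 2n^2 + 2n + 1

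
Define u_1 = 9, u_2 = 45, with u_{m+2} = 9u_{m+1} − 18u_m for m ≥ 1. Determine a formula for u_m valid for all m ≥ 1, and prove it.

Claim: u_m = 6^m + 3^m.

Base cases: u_1 = 9 and 6^1 + 3^1 = 9; u_2 = 45 and 6^2 + 3^2 = 45.
Assume u_j = 6^j + 3^j for all 1 ≤ j ≤ r, where r ≥ 2.
Then u_{r+1} = 9u_r − 18u_{r−1} = 9·(6^r + 3^r) − 18·(6^{r−1} + 3^{r−1}) = (9·6 − 18)6^{r−1} + (9·3 − 18)3^{r−1} = 36·6^{r−1} + 9·3^{r−1} = 6^{r+1} + 3^{r+1}.
So the formula holds for r+1, and by strong induction u_m = 6^m + 3^m for all m ≥ 1.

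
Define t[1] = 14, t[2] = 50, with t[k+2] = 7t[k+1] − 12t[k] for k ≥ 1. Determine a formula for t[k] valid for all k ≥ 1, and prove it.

Claim: t[k] = 2·4^k + 2·3^k.

Base cases: t[1] = 14 and 2·4^1 + 2·3^1 = 14; t[2] = 50 and 2·4^2 + 2·3^2 = 50.
Assume t[j] = 2·4^j + 2·3^j for all 1 ≤ j ≤ r, where r ≥ 2.
Then t[r+1] = 7t[r] − 12t[r−1] = 7·(2·4^r + 2·3^r) − 12·(2·4^{r−1} + 2·3^{r−1}) = 2·(7·4 − 12)4^{r−1} + 2·(7·3 − 12)3^{r−1} = 32·4^{r−1} + 18·3^{r−1} = 2·4^{r+1} + 2·3^{r+1}.
Hence t[k] = 2·4^k + 2·3^k for every k ≥ 1, by strong induction.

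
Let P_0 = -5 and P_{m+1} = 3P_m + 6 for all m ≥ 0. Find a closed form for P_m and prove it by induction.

Claim: P_m = -2·3^m − 3.

Base case: P_0 = -5, and -2·3^0 − 3 = -2 − 3 = -5.
Assume P_j = -2·3^j − 3 for some j ≥ 0.
Then P_{j+1} = 3P_j + 6 = 3·(-2·3^j − 3) + 6 = -6·3^j − 9 + 6 = -2·3^{j+1} − 3.
Hence P_m = -2·3^m − 3 for every m ≥ 0, by induction.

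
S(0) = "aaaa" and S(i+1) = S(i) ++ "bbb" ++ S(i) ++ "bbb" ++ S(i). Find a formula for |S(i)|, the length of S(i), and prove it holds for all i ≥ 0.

Claim: |S(i)| = 7·3^i − 3.

Base case: |S(0)| = 4, and 7·3^0 − 3 = 4.
Assume |S(r)| = 7·3^r − 3.
Then |S(r+1)| = 3|S(r)| + 6 = 3(7·3^r − 3) + 6 = 7·3^{r+1} − 9 + 6 = 7·3^{r+1} − 3.
By induction, |S(i)| = 7·3^i − 3 for all i ≥ 0.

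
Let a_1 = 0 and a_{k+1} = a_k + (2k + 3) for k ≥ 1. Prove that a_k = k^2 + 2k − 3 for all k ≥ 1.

Base case: a_1 = 0, and 1^2 + 2·1 − 3 = 0.
Assume a_r = r^2 + 2r − 3.
Then a_{r+1} = a_r + (2r + 3) = (r^2 + 2r − 3) + (2r + 3) = r^2 + 4r,
and (r+1)^2 + 2·(r+1) − 3 = r^2 + 4r.
By induction, a_k = k^2 + 2k − 3 for all k ≥ 1.

a_k = k^2 + 2k − 3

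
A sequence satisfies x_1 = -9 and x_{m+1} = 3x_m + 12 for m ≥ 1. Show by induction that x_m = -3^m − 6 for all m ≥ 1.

Base case: x_1 = -9, and -3^1 − 6 = -3 − 6 = -9.
Assume x_r = -3^r − 6 for some r ≥ 1.
Then x_{r+1} = 3x_r + 12 = 3·(-3^r − 6) + 12 = -3^{r+1} − 18 + 12 = -3^{r+1} − 6.
Hence x_m = -3^m − 6 for every m ≥ 1, by induction.

x_m = -3^m − 6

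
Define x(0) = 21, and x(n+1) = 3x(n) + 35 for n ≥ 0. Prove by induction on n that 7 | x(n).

Base case: x(0) = 21 = 7·3, so 7 | x(0).
Assume 7 | x(m), so x(m) = 7t for some integer t.
Then x(m+1) = 3x(m) + 35 = 3·(7t) + 35 = 7(3t + 5), so 7 | x(m+1).
So the property holds for m+1, and by induction 7 | x(n) for all n ≥ 0.

7 | x(n)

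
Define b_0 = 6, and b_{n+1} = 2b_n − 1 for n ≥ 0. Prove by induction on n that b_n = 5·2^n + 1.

Base case: b_0 = 6, and 5·2^0 + 1 = 5 + 1 = 6.
Assume b_k = 5·2^k + 1 for some k ≥ 0.
Then b_{k+1} = 2b_k − 1 = 2·(5·2^k + 1) − 1 = 10·2^k + 2 − 1 = 5·2^{k+1} + 1.
Hence b_n = 5·2^n + 1 for every n ≥ 0, by induction.

b_n = 5·2^n + 1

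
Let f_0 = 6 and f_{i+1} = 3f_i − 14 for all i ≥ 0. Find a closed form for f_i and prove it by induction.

Claim: f_i = -3^i + 7.

Base case: f_0 = 6, and -3^0 + 7 = -1 + 7 = 6.
Assume f_j = -3^j + 7 for some j ≥ 0.
Then f_{j+1} = 3f_j − 14 = 3·(-3^j + 7) − 14 = -3^{j+1} + 21 − 14 = -3^{j+1} + 7.
By induction, f_i = -3^i + 7 for all i ≥ 0.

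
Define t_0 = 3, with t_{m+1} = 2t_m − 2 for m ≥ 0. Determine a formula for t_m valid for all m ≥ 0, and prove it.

Claim: t_m = 2^m + 2.

Base case: t_0 = 3, and 2^0 + 2 = 1 + 2 = 3.
Assume t_j = 2^j + 2 for some j ≥ 0.
Then t_{j+1} = 2t_j − 2 = 2·(2^j + 2) − 2 = 2^{j+1} + 4 − 2 = 2^{j+1} + 2.
So the formula holds for j+1, and by induction t_m = 2^m + 2 for all m ≥ 0.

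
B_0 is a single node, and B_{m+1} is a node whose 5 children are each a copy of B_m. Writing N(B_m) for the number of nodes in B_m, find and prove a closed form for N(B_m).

Claim: N(B_m) = (5^{m+1} − 1)/4.

Base case: N(B_0) = 1, and (5^{0+1} − 1)/4 = 1.
Assume N(B_r) = (5^{r+1} − 1)/4.
Then N(B_{r+1}) = 1 + 5N(B_r) = 1 + 5·(5^{r+1} − 1)/4 = 1 + (5^{r+2} − 5)/4 = (4 + 5^{r+2} − 5)/4 = (5^{r+2} − 1)/4.
By induction, N(B_m) = (5^{m+1} − 1)/4 for all m ≥ 0.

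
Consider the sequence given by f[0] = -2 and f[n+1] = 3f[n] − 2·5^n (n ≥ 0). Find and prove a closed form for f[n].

Claim: f[n] = -3^n − 5^n.

Base case: f[0] = -2, and -3^0 − 5^0 = -1 − 1 = -2.
Assume f[r] = -3^r − 5^r for some r ≥ 0.
Then f[r+1] = 3f[r] − 2·5^r = 3·(-3^r − 5^r) − 2·5^r = -3^{r+1} − 3·5^r − 2·5^r = -3^{r+1} − 5·5^r = -3^{r+1} − 5^{r+1}.
This completes the inductive step, so f[n] = -3^n − 5^n for all n ≥ 0.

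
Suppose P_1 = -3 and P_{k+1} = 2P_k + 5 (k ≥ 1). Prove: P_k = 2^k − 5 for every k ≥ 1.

Base case: P_1 = -3, and 2^1 − 5 = 2 − 5 = -3.
Assume P_j = 2^j − 5 for some j ≥ 1.
Then P_{j+1} = 2P_j + 5 = 2·(2^j − 5) + 5 = 2^{j+1} − 10 + 5 = 2^{j+1} − 5.
Hence P_k = 2^k − 5 for every k ≥ 1, by induction.

P_k = 2^k − 5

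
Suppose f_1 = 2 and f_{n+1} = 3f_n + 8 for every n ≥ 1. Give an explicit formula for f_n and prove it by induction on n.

Claim: f_n = 2·3^n − 4.

Base case: f_1 = 2, and 2·3^1 − 4 = 6 − 4 = 2.
Assume f_r = 2·3^r − 4 for some r ≥ 1.
Then f_{r+1} = 3f_r + 8 = 3·(2·3^r − 4) + 8 = 6·3^r − 12 + 8 = 2·3^{r+1} − 4.
This completes the inductive step, so f_n = 2·3^n − 4 for all n ≥ 1.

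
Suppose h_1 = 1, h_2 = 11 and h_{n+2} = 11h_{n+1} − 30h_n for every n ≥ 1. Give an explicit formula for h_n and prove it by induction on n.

Claim: h_n = 6^n − 5^n.

Base cases: h_1 = 1 and 6^1 − 5^1 = 1; h_2 = 11 and 6^2 − 5^2 = 11.
Assume h_i = 6^i − 5^i for all 1 ≤ i ≤ j, where j ≥ 2.
Then h_{j+1} = 11h_j − 30h_{j−1} = 11·(6^j − 5^j) − 30·(6^{j−1} − 5^{j−1}) = (11·6 − 30)6^{j−1} − (11·5 − 30)5^{j−1} = 36·6^{j−1} − 25·5^{j−1} = 6^{j+1} − 5^{j+1}.
This completes the inductive step, so h_n = 6^n − 5^n for all n ≥ 1.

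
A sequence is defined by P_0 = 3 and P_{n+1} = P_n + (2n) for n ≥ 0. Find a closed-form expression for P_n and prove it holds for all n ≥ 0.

Claim: P_n = n^2 − n + 3.

Base case: P_0 = 3, and 0^2 − 0 + 3 = 3.
Assume P_m = m^2 − m + 3.
Then P_{m+1} = P_m + (2m) = (m^2 − m + 3) + (2m) = m^2 + m + 3,
and (m+1)^2 − (m+1) + 3 = m^2 + m + 3.
By induction, P_n = n^2 − n + 3 for all n ≥ 0.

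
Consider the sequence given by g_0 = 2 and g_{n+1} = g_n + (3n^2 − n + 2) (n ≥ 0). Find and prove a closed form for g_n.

Claim: g_n = n^3 − 2n^2 + 3n + 2.

Base case: g_0 = 2, and 0^3 − 2·0^2 + 3·0 + 2 = 2.
Assume g_k = k^3 − 2k^2 + 3k + 2.
Then g_{k+1} = g_k + (3k^2 − k + 2) = (k^3 − 2k^2 + 3k + 2) + (3k^2 − k + 2) = k^3 + k^2 + 2k + 4,
and (k+1)^3 − 2·(k+1)^2 + 3·(k+1) + 2 = k^3 + k^2 + 2k + 4.
This completes the inductive step, so g_n = n^3 − 2n^2 + 3n + 2 for all n ≥ 0.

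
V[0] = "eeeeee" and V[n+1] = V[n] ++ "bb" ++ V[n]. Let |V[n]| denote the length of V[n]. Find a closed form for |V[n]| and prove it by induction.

Claim: |V[n]| = 2^{n+3} − 2.

Base case: |V[0]| = 6, and 2^{0+3} − 2 = 6.
Assume |V[m]| = 2^{m+3} − 2.
Then |V[m+1]| = |V[m]| + 2 + |V[m]| = 2|V[m]| + 2 = 2(2^{m+3} − 2) + 2 = 2^{m+1+3} − 4 + 2 = 2^{m+1+3} − 2.
By induction, |V[n]| = 2^{n+3} − 2 for all n ≥ 0.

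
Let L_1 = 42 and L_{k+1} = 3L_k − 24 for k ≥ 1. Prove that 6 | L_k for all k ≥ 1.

Base case: L_1 = 42 = 6·7, so 6 | L_1.
Assume 6 | L_m, so L_m = 6t for some integer t.
Then L_{m+1} = 3L_m − 24 = 3·(6t) − 24 = 6(3t − 4), so 6 | L_{m+1}.
By induction, 6 | L_k for all k ≥ 1.

6 | L_k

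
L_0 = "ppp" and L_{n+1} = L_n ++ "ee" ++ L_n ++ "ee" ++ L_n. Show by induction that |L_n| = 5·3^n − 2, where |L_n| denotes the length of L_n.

Base case: |L_0| = 3, and 5·3^0 − 2 = 3.
Assume |L_r| = 5·3^r − 2.
Then |L_{r+1}| = 3|L_r| + 4 = 3(5·3^r − 2) + 4 = 5·3^{r+1} − 6 + 4 = 5·3^{r+1} − 2.
By induction, |L_n| = 5·3^n − 2 for all n ≥ 0.

|L_n| = 5·3^n − 2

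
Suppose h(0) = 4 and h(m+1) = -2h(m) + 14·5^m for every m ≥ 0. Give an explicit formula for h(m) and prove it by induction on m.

Claim: h(m) = 2·(-2)^m + 2·5^m.

Base case: h(0) = 4, and 2·(-2)^0 + 2·5^0 = 2 + 2 = 4.
Assume h(j) = 2·(-2)^j + 2·5^j for some j ≥ 0.
Then h(j+1) = -2h(j) + 14·5^j = -2·(2·(-2)^j + 2·5^j) + 14·5^j = 2·(-2)^{j+1} − 4·5^j + 14·5^j = 2·(-2)^{j+1} + 10·5^j = 2·(-2)^{j+1} + 2·5^{j+1}.
By induction, h(m) = 2·(-2)^m + 2·5^m for all m ≥ 0.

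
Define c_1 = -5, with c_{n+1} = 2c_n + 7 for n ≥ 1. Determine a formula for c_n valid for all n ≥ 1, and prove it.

Claim: c_n = 2^n − 7.

Base case: c_1 = -5, and 2^1 − 7 = 2 − 7 = -5.
Assume c_m = 2^m − 7 for some m ≥ 1.
Then c_{m+1} = 2c_m + 7 = 2·(2^m − 7) + 7 = 2^{m+1} − 14 + 7 = 2^{m+1} − 7.
So the formula holds for m+1, and by induction c_n = 2^n − 7 for all n ≥ 1.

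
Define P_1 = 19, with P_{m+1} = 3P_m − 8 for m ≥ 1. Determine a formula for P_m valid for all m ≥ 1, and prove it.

Claim: P_m = 5·3^m + 4.

Base case: P_1 = 19, and 5·3^1 + 4 = 15 + 4 = 19.
Assume P_r = 5·3^r + 4 for some r ≥ 1.
Then P_{r+1} = 3P_r − 8 = 3·(5·3^r + 4) − 8 = 15·3^r + 12 − 8 = 5·3^{r+1} + 4.
Hence P_m = 5·3^m + 4 for every m ≥ 1, by induction.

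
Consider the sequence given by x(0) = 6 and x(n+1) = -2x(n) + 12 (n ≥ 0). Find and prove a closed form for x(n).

Claim: x(n) = 2·(-2)^n + 4.

Base case: x(0) = 6, and 2·(-2)^0 + 4 = 2 + 4 = 6.
Assume x(k) = 2·(-2)^k + 4 for some k ≥ 0.
Then x(k+1) = -2x(k) + 12 = -2·(2·(-2)^k + 4) + 12 = -4·(-2)^k − 8 + 12 = 2·(-2)^{k+1} + 4.
Hence x(n) = 2·(-2)^n + 4 for every n ≥ 0, by induction.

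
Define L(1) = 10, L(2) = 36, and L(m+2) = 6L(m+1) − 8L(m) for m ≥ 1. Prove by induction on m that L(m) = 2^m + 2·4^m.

Base cases: L(1) = 10 and 2^1 + 2·4^1 = 10; L(2) = 36 and 2^2 + 2·4^2 = 36.
Assume L(j) = 2^j + 2·4^j for all 1 ≤ j ≤ k, where k ≥ 2.
Then L(k+1) = 6L(k) − 8L(k−1) = 6·(2^k + 2·4^k) − 8·(2^{k−1} + 2·4^{k−1}) = (6·2 − 8)2^{k−1} + 2·(6·4 − 8)4^{k−1} = 4·2^{k−1} + 32·4^{k−1} = 2^{k+1} + 2·4^{k+1}.
This completes the inductive step, so L(m) = 2^m + 2·4^m for all m ≥ 1.

L(m) = 2^m + 2·4^m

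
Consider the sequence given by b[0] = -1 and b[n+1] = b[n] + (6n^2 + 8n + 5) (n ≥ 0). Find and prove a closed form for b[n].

Claim: b[n] = 2n^3 + n^2 + 2n − 1.

Base case: b[0] = -1, and 2·0^3 + 0^2 + 2·0 − 1 = -1.
Assume b[j] = 2j^3 + j^2 + 2j − 1.
Then b[j+1] = b[j] + (6j^2 + 8j + 5) = (2j^3 + j^2 + 2j − 1) + (6j^2 + 8j + 5) = 2j^3 + 7j^2 + 10j + 4,
and 2·(j+1)^3 + (j+1)^2 + 2·(j+1) − 1 = 2j^3 + 7j^2 + 10j + 4.
By induction, b[n] = 2n^3 + n^2 + 2n − 1 for all n ≥ 0.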